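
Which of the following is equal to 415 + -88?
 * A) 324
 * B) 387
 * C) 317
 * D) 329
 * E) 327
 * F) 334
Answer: E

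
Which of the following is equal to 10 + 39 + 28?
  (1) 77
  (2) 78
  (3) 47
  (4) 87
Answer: 1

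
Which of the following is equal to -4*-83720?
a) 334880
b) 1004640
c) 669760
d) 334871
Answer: a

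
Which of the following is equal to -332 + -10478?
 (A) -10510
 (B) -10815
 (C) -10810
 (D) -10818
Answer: C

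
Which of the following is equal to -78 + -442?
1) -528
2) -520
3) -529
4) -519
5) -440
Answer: 2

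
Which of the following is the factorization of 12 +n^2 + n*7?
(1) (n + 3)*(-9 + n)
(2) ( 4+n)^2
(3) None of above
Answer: 3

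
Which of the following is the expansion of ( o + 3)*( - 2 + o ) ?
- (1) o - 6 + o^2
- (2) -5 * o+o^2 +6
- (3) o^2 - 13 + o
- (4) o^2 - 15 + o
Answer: 1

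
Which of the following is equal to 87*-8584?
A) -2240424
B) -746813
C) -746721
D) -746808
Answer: D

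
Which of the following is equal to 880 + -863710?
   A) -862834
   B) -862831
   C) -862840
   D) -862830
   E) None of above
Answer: D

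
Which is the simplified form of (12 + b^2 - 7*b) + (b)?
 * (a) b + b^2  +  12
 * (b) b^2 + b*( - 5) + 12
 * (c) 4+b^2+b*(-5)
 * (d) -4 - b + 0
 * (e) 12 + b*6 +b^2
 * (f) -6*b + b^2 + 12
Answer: f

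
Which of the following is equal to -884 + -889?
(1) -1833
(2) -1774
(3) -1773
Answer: 3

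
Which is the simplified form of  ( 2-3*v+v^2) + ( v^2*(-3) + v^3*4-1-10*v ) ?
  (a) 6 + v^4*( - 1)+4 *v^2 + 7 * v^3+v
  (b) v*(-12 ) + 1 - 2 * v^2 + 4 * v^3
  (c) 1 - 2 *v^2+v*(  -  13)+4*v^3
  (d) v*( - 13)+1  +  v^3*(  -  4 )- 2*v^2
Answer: c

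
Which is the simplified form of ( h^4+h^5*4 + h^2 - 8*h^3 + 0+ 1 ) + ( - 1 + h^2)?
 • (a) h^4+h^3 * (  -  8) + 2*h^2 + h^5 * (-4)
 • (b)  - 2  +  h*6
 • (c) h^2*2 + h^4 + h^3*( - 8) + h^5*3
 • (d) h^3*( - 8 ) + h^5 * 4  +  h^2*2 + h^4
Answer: d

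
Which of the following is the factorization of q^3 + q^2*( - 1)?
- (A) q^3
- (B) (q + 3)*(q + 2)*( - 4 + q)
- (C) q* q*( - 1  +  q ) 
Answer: C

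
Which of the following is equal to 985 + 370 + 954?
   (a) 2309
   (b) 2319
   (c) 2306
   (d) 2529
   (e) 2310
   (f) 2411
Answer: a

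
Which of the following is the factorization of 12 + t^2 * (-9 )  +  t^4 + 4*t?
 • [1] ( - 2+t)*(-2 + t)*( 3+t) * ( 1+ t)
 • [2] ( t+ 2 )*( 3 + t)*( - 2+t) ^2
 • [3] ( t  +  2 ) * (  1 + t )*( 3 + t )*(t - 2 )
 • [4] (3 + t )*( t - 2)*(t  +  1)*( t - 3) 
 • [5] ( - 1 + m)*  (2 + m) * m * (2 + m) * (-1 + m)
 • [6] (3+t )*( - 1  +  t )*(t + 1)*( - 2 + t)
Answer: 1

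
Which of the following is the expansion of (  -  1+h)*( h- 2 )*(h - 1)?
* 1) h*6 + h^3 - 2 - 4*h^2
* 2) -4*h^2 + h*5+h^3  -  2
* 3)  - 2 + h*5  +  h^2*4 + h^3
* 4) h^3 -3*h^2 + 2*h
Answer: 2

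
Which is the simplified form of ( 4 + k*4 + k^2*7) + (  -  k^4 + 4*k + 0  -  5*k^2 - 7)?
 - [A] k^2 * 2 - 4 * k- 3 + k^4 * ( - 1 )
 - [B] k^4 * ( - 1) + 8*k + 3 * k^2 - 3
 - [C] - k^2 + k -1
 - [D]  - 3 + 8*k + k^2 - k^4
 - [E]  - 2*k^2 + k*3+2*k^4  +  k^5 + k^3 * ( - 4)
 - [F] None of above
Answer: F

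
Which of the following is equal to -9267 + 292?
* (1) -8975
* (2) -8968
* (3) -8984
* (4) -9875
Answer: 1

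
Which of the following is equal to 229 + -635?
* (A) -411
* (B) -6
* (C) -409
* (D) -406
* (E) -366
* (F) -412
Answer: D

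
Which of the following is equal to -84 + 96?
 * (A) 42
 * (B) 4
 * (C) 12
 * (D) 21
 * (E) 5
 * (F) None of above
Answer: C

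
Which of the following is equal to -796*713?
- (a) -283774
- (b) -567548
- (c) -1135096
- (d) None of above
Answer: b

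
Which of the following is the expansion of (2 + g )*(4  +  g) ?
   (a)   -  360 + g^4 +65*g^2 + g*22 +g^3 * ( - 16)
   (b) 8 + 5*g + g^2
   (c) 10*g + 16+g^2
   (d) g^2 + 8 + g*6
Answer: d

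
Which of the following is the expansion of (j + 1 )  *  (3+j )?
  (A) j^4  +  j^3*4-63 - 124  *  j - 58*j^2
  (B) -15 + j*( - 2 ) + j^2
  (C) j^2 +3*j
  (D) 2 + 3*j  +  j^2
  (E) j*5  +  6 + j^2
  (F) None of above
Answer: F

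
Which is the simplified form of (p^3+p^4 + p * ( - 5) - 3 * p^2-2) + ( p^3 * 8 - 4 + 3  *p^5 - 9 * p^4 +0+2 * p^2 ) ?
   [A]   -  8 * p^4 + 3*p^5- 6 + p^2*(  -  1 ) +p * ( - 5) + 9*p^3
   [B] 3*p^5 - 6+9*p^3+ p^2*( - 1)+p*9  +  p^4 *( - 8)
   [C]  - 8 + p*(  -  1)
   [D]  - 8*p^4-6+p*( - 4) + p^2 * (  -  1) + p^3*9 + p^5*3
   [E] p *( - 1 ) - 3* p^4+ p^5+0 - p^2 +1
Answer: A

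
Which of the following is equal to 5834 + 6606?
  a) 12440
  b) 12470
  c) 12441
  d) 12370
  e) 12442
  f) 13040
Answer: a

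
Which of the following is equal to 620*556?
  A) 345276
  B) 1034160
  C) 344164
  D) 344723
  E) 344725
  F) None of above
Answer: F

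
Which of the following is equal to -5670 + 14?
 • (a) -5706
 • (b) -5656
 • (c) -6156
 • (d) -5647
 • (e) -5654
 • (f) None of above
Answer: b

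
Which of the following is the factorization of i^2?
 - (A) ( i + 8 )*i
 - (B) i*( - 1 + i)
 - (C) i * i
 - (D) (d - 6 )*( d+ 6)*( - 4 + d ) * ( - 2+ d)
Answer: C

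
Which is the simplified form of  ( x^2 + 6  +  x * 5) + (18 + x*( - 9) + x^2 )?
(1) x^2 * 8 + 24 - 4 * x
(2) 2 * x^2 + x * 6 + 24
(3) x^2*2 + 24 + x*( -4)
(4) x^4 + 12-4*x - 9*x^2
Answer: 3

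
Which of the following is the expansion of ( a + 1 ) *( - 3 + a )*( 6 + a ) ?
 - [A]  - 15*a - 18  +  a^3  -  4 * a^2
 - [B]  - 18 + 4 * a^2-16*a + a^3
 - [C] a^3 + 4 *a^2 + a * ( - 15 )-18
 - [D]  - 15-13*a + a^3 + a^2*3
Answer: C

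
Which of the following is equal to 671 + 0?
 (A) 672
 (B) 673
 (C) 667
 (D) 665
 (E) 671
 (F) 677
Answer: E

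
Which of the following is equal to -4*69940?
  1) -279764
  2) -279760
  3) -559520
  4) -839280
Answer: 2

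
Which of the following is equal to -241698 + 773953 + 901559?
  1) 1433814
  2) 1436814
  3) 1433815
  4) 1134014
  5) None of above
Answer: 1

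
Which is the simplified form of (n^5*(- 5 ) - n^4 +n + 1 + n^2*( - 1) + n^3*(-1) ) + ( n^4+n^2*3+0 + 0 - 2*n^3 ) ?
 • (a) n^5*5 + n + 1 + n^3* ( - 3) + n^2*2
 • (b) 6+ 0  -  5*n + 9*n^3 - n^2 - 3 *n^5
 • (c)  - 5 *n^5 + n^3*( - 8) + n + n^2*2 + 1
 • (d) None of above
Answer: d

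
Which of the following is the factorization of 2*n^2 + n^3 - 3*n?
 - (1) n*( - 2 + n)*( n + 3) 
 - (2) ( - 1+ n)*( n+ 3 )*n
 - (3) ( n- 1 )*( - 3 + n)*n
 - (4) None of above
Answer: 2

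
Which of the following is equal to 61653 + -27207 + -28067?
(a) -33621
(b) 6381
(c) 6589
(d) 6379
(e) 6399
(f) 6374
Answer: d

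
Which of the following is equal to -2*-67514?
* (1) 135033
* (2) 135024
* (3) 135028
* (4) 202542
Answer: 3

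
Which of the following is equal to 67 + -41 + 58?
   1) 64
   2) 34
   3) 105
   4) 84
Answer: 4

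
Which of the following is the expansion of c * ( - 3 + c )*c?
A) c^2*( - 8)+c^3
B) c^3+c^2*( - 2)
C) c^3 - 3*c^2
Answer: C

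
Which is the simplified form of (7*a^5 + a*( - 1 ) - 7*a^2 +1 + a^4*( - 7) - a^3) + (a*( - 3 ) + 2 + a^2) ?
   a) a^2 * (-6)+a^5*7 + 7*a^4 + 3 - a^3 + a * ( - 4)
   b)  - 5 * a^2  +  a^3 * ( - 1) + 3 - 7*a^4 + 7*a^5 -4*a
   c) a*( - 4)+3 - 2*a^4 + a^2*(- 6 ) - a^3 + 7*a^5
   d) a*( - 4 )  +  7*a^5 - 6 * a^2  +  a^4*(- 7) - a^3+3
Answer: d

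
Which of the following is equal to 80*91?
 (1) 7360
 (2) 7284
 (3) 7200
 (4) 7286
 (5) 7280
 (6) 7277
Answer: 5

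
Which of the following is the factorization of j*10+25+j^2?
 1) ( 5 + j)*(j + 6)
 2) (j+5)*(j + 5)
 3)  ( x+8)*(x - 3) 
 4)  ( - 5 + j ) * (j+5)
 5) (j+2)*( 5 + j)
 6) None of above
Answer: 2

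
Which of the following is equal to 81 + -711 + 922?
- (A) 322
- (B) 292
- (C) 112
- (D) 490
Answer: B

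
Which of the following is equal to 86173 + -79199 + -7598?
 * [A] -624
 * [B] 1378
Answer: A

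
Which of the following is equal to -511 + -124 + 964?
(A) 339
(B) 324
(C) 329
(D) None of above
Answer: C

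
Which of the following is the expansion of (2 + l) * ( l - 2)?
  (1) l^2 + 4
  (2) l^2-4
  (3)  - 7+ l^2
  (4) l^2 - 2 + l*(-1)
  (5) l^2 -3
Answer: 2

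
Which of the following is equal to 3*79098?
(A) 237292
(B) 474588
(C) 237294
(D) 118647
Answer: C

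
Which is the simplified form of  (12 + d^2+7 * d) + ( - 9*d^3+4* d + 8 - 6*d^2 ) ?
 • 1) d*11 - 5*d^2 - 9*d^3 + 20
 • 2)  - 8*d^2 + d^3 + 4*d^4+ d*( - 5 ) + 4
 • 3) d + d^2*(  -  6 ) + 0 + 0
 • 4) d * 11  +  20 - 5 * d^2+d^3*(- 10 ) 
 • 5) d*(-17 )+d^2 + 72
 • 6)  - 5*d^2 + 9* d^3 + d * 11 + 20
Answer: 1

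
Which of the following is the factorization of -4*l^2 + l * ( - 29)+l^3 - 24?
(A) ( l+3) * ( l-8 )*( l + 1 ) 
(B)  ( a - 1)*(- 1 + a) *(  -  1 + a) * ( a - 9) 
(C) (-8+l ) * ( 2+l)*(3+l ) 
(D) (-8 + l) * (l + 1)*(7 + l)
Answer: A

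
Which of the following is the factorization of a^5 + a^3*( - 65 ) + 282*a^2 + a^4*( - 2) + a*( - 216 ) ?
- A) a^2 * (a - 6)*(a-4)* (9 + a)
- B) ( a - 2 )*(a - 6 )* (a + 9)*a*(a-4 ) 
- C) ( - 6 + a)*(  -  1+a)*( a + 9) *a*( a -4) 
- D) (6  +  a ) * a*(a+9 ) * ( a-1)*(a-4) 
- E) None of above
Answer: C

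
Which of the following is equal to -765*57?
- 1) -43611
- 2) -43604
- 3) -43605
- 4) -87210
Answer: 3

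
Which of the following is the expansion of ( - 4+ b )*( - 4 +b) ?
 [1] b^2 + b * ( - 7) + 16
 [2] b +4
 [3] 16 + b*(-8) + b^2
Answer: 3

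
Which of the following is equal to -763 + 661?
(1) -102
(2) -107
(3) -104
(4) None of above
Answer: 1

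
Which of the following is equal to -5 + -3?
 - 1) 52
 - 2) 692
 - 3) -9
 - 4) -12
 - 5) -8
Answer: 5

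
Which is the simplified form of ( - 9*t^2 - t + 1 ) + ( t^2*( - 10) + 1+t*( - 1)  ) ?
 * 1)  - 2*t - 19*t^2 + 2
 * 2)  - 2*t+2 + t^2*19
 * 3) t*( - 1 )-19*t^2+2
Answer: 1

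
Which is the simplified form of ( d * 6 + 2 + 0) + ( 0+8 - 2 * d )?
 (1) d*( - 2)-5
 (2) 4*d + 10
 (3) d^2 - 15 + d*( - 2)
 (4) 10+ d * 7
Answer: 2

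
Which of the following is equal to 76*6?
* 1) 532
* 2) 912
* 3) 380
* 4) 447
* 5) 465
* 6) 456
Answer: 6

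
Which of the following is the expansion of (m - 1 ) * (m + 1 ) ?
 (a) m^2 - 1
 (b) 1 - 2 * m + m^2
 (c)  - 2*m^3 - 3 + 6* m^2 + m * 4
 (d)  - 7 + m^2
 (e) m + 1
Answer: a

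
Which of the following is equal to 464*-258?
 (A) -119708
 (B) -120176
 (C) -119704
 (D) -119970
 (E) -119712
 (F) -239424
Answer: E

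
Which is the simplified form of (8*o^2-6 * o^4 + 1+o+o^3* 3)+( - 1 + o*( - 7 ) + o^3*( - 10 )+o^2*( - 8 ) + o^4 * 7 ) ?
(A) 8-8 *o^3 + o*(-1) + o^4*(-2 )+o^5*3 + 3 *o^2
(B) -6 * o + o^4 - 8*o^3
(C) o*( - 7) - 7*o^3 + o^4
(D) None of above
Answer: D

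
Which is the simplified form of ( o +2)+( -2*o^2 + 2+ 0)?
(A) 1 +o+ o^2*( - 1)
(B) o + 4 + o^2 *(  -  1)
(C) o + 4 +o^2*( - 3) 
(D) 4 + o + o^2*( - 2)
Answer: D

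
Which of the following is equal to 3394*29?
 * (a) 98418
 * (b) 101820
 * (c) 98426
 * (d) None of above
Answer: c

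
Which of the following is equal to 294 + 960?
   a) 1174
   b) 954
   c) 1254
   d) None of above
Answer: c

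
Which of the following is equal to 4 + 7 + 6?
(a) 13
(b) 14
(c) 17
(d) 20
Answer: c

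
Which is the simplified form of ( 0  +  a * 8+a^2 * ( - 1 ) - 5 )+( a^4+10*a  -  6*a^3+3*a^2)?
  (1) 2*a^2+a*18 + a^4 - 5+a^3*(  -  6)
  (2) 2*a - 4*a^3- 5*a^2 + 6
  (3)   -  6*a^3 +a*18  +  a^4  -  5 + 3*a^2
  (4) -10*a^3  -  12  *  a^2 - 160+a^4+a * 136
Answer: 1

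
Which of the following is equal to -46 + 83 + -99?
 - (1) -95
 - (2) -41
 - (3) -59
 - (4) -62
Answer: 4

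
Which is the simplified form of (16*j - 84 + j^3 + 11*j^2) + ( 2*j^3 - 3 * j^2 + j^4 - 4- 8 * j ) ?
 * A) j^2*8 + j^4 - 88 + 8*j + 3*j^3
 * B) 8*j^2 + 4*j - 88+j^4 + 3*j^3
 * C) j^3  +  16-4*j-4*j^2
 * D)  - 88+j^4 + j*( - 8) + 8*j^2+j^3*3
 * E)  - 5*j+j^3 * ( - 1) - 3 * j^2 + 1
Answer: A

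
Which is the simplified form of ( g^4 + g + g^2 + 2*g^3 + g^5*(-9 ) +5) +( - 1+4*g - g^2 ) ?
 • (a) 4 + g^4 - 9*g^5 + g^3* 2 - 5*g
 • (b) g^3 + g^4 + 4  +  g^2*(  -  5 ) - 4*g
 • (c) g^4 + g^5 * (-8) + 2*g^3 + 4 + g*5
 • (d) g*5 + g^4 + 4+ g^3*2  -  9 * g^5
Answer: d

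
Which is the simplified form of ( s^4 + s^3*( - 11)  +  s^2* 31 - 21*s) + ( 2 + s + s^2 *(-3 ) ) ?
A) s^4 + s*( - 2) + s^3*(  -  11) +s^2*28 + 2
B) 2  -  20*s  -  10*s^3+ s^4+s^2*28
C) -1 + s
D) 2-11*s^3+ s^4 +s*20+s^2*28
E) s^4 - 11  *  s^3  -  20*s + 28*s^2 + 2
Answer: E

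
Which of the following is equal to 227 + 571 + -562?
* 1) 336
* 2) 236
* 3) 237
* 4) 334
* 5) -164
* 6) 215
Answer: 2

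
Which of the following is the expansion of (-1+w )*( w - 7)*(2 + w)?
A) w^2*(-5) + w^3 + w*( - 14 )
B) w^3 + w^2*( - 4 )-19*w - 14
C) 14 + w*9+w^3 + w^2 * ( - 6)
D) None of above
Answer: D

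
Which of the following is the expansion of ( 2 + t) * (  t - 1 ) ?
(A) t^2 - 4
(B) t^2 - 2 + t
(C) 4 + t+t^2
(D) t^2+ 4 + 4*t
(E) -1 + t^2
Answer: B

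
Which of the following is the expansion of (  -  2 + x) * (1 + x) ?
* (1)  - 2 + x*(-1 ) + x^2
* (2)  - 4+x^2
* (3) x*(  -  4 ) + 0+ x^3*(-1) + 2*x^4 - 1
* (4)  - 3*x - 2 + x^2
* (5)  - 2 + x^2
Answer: 1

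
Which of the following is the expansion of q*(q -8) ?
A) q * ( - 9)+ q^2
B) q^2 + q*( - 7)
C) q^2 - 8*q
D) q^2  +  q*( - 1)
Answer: C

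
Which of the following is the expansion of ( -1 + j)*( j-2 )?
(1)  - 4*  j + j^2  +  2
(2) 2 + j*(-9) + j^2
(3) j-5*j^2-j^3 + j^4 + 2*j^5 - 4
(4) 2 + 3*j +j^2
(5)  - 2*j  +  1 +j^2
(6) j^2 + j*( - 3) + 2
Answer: 6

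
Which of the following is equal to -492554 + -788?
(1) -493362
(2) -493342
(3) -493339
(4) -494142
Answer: 2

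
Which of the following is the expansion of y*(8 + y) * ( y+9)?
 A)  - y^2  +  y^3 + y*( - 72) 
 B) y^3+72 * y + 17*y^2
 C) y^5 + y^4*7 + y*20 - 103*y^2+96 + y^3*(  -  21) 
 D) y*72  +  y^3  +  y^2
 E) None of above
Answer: B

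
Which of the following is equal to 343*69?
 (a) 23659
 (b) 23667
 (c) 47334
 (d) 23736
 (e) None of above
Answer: b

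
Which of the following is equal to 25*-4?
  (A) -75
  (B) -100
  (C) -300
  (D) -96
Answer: B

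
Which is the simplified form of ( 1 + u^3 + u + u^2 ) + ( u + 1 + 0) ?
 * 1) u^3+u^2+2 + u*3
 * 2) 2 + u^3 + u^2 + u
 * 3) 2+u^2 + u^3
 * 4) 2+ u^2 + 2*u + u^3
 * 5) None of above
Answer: 4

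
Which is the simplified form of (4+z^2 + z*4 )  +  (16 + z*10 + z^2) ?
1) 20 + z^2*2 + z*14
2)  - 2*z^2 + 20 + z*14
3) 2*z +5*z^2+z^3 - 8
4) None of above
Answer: 1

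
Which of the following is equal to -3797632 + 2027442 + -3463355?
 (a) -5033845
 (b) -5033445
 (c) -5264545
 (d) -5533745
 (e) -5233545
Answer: e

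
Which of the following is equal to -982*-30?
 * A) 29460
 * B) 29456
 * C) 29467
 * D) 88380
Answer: A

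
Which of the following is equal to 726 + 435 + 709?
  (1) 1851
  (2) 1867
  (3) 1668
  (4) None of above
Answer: 4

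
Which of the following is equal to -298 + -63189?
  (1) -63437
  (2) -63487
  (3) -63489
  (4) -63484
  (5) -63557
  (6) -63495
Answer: 2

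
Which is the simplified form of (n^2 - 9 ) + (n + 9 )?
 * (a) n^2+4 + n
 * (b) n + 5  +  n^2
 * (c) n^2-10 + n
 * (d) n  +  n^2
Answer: d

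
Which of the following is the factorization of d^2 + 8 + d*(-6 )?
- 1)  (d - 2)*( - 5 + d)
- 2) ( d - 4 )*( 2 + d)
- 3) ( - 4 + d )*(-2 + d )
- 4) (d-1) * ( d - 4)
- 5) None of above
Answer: 3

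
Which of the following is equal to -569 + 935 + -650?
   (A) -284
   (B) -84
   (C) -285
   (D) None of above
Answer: A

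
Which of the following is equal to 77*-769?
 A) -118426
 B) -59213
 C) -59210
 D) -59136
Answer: B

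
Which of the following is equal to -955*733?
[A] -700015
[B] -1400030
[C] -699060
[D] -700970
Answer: A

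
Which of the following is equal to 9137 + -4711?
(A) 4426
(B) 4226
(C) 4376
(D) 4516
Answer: A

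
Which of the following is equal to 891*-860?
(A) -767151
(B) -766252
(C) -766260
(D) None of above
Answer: C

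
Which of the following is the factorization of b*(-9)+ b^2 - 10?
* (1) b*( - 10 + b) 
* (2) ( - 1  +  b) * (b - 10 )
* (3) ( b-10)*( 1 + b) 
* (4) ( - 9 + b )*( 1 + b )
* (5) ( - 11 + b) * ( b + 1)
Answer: 3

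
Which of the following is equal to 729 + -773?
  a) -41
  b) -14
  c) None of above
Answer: c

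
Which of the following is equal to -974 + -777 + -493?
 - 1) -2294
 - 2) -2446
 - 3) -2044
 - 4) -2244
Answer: 4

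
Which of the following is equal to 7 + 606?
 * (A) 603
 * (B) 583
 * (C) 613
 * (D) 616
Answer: C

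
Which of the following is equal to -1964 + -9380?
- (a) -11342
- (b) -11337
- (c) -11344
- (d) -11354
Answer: c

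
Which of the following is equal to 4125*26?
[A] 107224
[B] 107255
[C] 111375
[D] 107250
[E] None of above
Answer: D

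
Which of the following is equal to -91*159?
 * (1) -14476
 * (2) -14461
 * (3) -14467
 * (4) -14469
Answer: 4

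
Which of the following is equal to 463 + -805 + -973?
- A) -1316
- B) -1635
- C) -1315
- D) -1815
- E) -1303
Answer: C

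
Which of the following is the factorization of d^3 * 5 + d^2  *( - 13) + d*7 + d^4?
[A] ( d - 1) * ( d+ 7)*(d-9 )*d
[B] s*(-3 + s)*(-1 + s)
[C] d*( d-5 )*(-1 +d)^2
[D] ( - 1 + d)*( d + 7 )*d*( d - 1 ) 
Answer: D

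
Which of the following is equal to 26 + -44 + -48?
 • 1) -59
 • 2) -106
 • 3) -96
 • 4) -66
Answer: 4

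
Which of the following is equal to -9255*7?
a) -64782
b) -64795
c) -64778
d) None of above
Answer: d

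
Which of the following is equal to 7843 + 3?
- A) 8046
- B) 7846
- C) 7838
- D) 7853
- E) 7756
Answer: B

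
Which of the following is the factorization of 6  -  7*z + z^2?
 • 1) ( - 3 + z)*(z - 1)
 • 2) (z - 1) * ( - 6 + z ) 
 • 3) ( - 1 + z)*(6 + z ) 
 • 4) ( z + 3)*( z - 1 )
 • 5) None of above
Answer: 2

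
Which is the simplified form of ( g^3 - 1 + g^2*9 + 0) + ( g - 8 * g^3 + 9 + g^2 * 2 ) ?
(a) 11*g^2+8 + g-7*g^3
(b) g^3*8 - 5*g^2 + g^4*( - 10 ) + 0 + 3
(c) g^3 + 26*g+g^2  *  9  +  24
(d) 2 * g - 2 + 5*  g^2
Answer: a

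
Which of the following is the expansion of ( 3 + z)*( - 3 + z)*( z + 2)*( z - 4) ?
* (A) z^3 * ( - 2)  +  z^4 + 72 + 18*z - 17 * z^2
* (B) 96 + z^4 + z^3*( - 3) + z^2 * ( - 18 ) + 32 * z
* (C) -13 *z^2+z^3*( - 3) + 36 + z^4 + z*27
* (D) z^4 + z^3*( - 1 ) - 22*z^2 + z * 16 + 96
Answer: A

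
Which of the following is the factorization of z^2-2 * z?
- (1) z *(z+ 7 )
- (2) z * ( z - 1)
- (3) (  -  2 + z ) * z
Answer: 3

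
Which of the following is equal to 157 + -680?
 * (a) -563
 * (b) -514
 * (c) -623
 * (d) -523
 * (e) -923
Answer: d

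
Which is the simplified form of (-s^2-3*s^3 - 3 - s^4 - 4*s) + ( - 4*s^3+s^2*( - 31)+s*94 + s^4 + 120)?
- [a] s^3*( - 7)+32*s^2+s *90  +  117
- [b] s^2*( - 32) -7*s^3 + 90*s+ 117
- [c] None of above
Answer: b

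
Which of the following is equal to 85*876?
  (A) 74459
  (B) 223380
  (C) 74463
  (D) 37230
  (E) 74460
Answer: E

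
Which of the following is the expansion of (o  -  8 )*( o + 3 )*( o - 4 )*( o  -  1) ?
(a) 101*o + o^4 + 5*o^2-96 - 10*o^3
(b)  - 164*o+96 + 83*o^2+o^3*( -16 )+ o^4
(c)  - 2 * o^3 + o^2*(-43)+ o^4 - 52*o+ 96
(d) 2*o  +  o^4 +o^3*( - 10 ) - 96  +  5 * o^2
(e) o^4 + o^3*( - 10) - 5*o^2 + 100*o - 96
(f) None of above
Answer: f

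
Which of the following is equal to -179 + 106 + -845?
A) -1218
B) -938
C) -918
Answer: C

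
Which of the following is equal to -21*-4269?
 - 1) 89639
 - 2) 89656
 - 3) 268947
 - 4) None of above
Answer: 4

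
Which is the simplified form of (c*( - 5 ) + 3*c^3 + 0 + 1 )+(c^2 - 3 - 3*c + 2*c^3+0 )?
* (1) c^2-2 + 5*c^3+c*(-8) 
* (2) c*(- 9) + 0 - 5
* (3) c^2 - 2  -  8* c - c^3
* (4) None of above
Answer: 1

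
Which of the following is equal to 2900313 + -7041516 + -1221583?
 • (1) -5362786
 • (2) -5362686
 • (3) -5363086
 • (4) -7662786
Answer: 1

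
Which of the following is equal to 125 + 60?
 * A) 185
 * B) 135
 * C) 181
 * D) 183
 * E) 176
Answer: A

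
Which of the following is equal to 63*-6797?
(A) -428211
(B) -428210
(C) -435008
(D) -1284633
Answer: A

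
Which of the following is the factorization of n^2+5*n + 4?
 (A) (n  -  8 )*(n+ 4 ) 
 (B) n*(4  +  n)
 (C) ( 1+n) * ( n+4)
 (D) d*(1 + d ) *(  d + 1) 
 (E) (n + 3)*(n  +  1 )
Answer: C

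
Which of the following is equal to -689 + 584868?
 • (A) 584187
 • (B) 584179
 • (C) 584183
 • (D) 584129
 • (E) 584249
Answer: B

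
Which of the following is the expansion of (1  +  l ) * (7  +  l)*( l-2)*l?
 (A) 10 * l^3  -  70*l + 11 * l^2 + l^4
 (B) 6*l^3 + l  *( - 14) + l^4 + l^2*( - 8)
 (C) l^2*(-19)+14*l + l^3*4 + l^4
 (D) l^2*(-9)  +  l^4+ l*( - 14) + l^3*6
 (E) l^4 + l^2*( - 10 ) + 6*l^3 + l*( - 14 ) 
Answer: D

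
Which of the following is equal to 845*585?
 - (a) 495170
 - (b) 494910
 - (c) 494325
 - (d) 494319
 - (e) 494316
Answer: c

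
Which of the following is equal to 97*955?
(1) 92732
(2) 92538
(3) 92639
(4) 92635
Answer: 4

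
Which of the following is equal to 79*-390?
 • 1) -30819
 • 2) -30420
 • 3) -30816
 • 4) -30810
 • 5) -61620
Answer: 4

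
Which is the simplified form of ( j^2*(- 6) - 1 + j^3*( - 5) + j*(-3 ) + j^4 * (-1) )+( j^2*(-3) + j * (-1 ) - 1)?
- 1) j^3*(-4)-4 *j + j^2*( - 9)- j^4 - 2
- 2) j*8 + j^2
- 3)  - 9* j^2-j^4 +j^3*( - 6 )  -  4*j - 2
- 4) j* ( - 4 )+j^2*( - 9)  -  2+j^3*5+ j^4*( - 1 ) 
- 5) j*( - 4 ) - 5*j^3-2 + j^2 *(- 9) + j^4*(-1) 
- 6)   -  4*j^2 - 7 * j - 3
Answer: 5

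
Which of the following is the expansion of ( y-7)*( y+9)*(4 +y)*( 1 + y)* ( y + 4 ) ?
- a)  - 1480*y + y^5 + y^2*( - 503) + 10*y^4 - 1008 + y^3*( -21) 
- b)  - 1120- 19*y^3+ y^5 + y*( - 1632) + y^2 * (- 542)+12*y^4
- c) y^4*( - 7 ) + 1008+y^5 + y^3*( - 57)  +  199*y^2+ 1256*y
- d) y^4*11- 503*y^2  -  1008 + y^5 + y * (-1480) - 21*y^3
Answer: d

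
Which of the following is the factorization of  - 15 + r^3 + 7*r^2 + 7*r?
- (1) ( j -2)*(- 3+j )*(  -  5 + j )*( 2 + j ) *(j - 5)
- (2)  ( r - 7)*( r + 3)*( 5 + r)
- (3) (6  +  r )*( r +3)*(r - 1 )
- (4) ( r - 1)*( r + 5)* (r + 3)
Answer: 4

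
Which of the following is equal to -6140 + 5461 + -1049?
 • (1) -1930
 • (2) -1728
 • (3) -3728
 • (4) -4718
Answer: 2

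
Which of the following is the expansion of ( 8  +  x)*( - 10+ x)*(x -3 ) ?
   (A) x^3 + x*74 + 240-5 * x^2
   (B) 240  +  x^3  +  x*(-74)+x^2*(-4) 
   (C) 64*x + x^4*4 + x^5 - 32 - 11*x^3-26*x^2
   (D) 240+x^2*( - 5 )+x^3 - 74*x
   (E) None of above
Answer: D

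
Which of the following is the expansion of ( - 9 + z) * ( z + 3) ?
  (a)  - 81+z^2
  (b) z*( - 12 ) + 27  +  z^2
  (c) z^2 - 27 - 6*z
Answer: c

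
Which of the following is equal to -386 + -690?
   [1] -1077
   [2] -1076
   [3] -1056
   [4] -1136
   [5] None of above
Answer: 2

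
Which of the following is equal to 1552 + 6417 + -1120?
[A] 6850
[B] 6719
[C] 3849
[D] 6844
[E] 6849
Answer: E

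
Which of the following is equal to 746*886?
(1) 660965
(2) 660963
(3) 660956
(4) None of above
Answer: 3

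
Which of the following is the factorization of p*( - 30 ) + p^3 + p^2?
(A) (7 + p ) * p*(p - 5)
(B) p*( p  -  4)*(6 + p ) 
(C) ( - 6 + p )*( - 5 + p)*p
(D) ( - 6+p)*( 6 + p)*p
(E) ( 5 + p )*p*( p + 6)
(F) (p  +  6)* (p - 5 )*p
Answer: F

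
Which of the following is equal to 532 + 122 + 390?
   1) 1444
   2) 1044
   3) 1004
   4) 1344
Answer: 2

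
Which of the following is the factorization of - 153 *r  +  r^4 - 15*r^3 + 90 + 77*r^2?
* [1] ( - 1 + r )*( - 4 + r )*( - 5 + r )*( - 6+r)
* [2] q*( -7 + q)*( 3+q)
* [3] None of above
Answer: 3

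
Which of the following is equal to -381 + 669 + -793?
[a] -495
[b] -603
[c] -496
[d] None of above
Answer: d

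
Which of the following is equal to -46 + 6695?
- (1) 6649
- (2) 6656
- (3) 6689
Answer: 1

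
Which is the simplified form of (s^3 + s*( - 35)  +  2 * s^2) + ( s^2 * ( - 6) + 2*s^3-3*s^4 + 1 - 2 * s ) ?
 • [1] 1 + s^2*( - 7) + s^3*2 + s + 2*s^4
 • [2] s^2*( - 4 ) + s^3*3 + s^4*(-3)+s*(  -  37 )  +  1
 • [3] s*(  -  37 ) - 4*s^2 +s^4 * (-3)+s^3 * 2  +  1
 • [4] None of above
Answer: 2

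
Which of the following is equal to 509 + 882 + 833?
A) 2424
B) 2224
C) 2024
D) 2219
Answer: B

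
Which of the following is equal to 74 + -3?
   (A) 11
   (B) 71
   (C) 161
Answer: B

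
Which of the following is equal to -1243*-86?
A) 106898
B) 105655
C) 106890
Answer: A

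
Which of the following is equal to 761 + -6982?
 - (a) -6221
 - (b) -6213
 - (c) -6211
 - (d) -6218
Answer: a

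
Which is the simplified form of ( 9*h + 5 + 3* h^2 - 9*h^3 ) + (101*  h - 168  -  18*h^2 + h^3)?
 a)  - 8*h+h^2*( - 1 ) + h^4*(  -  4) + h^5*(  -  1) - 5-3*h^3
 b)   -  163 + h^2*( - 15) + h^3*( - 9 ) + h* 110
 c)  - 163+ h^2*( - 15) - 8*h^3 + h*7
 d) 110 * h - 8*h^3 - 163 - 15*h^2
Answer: d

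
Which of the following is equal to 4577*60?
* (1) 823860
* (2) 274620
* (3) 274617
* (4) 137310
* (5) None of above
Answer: 2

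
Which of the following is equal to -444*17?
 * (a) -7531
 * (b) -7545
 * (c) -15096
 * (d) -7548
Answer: d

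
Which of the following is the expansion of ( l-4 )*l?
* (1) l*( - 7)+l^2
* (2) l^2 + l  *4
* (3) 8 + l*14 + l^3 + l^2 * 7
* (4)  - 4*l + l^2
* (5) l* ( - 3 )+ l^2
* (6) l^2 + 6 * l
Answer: 4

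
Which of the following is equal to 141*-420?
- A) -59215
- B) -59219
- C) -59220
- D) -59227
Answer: C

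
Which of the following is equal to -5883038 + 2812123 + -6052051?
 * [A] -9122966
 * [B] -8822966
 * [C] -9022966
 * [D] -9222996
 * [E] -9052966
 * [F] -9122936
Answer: A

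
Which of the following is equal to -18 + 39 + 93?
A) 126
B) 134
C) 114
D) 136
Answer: C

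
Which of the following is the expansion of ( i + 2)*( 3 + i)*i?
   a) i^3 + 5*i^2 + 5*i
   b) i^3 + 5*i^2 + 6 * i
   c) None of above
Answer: b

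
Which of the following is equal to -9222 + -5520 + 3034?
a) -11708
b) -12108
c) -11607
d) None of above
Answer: a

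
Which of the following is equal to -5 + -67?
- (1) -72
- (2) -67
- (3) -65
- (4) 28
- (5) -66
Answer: 1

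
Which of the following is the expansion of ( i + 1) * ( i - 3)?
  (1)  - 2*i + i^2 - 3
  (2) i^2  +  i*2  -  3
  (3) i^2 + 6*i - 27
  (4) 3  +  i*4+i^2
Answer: 1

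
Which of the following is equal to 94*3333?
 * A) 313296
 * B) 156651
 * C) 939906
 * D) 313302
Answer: D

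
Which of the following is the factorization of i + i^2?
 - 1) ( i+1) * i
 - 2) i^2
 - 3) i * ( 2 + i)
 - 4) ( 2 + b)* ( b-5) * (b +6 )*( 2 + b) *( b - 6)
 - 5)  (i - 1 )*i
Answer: 1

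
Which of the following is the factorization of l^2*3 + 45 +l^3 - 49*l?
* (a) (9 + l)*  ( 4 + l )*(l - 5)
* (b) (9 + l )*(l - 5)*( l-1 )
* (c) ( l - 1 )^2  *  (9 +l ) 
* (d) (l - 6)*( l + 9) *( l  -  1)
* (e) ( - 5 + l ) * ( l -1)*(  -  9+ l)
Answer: b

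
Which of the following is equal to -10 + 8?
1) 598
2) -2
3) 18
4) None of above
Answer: 2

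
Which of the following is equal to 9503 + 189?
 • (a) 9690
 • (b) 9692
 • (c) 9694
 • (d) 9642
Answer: b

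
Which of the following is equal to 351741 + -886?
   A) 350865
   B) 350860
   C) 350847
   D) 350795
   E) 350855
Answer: E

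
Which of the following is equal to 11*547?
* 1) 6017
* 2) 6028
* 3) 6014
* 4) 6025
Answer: 1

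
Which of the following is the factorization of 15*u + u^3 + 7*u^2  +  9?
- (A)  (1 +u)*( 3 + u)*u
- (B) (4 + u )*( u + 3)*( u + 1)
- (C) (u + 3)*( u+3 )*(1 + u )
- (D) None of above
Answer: C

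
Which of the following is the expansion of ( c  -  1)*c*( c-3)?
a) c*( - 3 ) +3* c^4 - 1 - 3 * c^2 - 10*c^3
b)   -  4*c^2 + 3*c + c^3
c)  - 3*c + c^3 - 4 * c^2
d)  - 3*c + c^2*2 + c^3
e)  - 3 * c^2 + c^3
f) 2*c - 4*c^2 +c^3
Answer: b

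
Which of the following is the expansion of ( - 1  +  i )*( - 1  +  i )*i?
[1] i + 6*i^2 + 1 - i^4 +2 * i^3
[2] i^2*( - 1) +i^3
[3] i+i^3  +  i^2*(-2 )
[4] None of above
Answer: 3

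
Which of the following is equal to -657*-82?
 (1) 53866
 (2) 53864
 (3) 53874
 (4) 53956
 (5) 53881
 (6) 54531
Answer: 3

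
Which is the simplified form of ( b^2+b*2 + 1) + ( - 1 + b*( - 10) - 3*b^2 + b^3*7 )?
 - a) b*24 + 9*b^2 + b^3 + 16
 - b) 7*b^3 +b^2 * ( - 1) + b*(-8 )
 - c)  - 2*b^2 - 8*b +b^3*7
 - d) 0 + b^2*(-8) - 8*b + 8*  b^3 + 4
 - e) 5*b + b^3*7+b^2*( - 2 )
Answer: c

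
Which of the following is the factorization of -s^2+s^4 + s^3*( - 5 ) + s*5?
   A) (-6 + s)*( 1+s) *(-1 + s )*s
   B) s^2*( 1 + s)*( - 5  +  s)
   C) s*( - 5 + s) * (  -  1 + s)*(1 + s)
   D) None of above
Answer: C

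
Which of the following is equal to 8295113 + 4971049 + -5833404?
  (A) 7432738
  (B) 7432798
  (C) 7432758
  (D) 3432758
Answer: C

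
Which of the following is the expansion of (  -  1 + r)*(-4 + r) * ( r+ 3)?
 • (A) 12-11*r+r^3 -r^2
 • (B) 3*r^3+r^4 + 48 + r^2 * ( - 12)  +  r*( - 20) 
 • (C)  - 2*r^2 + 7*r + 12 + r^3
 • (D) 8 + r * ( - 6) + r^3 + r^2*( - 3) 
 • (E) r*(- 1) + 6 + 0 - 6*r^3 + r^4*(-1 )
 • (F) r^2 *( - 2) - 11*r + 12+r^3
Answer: F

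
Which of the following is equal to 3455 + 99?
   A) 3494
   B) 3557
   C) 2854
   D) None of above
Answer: D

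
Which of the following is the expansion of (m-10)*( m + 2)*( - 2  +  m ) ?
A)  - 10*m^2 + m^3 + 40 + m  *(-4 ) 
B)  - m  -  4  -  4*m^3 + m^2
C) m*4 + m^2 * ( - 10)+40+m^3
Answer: A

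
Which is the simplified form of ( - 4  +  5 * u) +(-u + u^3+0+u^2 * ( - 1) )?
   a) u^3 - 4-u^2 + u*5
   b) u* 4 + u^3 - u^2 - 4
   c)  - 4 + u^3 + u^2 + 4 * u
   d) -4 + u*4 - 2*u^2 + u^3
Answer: b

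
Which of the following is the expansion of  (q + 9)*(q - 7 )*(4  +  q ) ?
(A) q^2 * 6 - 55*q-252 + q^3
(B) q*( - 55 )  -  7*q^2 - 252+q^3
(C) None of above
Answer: A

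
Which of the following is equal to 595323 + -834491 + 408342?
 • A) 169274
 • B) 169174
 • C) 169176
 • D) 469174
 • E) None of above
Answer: B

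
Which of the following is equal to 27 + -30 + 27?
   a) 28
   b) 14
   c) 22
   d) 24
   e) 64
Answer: d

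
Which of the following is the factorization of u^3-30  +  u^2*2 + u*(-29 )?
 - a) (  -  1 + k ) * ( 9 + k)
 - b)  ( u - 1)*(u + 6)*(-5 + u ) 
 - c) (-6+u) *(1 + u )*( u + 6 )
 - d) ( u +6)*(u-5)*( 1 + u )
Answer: d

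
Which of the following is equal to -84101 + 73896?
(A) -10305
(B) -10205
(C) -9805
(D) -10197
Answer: B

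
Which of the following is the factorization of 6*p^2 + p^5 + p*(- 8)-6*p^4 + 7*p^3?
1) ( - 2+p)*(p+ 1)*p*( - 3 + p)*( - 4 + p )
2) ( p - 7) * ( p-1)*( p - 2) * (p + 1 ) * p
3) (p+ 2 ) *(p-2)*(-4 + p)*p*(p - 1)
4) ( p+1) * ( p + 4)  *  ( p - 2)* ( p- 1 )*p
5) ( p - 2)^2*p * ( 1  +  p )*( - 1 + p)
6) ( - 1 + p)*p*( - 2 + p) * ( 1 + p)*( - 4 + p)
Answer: 6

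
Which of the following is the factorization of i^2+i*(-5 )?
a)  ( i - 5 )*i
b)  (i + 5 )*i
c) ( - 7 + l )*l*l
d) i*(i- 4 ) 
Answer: a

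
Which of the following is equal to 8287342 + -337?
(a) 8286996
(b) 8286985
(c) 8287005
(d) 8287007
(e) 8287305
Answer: c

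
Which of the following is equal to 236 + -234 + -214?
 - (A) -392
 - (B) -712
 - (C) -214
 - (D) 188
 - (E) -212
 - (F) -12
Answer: E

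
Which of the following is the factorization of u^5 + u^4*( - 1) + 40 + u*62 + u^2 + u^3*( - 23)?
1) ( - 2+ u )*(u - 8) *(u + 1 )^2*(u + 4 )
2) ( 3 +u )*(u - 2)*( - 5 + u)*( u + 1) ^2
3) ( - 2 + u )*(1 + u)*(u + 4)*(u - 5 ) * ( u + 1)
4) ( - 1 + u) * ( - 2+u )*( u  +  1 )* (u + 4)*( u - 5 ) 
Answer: 3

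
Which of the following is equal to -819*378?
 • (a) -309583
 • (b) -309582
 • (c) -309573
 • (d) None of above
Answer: b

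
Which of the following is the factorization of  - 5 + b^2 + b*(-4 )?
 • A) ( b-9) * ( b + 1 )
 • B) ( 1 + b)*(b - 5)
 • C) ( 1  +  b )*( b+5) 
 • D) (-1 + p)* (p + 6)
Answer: B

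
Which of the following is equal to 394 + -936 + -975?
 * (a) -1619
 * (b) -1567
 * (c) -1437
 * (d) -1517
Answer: d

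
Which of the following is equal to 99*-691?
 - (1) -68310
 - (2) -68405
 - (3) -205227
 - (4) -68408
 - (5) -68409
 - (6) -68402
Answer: 5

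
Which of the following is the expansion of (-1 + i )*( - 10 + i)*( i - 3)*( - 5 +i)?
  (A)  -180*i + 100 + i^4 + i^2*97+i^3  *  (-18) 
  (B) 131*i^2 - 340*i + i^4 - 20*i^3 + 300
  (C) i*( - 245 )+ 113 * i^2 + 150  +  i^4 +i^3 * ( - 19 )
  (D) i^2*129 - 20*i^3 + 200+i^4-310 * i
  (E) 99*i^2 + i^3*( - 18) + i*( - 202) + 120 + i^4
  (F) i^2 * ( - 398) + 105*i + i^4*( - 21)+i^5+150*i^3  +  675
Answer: C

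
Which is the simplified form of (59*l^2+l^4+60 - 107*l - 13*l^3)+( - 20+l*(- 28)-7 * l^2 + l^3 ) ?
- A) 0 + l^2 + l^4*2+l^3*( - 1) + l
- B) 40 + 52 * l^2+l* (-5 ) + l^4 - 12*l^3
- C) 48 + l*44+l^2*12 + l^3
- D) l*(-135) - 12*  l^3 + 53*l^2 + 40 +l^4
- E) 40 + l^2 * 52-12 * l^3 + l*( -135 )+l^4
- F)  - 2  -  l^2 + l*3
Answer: E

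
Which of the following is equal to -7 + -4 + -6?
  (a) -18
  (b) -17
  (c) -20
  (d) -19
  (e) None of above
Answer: b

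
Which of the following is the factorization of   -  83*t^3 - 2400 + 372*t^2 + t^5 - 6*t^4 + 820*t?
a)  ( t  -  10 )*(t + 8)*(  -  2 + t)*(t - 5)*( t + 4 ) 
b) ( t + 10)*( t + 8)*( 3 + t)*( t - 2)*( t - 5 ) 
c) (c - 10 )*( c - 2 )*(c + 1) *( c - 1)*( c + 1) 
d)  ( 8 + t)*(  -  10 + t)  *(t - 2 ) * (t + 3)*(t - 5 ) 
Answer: d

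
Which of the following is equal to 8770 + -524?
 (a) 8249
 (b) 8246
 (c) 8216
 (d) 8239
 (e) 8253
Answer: b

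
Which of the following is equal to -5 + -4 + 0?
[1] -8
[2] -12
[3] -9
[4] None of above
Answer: 3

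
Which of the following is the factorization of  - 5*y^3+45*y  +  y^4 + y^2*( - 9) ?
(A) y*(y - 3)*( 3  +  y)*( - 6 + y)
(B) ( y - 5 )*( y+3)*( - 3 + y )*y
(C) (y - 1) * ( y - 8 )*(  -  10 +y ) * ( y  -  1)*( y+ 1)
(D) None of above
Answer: B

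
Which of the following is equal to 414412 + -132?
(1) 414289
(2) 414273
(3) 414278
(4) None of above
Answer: 4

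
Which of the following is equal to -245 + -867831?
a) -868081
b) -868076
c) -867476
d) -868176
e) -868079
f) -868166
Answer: b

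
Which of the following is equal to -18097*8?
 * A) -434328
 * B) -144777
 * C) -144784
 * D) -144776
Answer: D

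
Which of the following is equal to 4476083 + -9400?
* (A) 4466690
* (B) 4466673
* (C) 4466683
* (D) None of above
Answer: C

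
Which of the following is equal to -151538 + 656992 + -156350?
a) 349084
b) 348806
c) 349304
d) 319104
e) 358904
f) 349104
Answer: f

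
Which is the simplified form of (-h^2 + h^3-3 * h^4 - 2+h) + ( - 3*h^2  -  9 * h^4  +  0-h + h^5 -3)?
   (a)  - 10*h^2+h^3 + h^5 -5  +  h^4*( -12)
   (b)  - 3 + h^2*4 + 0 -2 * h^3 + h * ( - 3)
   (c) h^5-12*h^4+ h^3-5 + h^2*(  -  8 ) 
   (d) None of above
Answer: d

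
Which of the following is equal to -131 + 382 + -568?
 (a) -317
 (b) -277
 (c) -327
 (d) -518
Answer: a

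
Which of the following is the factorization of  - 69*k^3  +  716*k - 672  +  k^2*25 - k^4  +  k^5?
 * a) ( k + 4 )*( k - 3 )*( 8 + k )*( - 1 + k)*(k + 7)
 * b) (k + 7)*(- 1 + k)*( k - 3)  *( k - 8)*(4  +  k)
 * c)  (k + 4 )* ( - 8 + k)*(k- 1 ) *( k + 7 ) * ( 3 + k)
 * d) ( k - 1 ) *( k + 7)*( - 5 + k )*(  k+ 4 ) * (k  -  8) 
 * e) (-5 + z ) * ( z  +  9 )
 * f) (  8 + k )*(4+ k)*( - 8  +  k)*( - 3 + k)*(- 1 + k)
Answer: b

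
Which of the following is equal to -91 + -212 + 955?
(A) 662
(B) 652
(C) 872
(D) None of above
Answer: B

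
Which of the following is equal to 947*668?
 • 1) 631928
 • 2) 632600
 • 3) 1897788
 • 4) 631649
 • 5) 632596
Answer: 5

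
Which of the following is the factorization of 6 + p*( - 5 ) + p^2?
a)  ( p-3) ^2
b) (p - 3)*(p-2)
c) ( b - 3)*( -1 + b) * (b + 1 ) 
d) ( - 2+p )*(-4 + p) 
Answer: b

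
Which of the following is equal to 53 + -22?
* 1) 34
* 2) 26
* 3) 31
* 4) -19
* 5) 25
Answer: 3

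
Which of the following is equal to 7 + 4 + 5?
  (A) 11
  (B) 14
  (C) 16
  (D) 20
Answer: C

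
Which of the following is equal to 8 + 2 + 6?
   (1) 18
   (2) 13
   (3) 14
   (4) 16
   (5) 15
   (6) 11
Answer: 4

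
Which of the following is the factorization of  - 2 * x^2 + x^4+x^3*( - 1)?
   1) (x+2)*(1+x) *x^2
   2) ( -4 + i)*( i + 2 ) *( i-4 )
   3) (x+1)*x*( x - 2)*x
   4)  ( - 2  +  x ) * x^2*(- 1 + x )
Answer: 3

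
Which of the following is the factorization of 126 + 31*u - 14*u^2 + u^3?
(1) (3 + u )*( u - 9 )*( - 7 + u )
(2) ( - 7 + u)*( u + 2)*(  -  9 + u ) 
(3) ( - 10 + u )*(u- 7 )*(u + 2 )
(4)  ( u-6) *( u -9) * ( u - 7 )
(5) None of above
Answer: 2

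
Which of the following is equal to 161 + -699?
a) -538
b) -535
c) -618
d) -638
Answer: a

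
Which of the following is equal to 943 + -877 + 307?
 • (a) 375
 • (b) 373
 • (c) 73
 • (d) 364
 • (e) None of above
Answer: b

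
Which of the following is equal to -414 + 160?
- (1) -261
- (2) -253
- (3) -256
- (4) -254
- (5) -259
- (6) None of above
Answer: 4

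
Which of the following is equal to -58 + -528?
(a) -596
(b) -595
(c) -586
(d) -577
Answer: c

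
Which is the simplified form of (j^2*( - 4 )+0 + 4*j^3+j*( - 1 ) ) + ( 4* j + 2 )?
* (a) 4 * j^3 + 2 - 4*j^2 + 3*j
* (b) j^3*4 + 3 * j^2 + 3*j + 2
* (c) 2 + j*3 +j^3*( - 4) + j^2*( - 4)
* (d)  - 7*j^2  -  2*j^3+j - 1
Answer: a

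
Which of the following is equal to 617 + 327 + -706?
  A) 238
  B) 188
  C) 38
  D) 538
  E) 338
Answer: A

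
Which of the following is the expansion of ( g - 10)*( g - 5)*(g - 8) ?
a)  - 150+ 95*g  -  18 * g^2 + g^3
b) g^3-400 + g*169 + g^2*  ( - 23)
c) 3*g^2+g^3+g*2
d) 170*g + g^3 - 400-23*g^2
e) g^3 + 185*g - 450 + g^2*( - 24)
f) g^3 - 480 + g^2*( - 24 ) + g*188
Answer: d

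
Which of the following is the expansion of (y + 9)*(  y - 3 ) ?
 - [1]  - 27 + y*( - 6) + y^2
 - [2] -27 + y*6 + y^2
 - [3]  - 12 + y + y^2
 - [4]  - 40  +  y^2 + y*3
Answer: 2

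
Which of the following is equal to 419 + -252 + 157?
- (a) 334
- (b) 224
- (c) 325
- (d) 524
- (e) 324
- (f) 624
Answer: e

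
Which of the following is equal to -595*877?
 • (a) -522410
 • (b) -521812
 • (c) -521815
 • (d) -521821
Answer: c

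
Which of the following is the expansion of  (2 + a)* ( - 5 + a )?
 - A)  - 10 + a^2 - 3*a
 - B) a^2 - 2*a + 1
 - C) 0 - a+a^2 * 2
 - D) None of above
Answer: A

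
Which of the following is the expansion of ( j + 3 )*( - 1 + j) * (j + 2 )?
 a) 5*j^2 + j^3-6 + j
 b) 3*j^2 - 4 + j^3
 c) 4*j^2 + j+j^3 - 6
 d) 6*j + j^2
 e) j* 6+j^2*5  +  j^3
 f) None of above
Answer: c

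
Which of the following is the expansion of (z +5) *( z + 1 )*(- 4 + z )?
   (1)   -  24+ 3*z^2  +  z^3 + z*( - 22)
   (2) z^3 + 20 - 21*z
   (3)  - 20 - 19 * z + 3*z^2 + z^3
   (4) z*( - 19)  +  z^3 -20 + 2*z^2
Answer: 4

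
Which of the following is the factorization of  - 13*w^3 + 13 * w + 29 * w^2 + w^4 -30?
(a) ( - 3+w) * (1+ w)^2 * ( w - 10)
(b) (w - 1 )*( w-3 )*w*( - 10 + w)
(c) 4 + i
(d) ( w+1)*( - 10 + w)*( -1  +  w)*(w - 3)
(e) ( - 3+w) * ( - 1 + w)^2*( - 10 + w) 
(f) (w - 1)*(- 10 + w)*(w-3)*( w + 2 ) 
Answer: d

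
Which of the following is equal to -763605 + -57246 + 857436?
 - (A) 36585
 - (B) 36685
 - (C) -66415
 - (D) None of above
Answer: A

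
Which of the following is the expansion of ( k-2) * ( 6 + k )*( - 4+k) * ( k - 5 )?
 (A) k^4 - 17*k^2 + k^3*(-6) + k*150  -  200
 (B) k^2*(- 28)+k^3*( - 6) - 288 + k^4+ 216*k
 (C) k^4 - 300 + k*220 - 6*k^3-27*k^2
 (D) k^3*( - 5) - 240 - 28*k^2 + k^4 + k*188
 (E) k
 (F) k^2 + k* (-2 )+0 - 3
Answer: D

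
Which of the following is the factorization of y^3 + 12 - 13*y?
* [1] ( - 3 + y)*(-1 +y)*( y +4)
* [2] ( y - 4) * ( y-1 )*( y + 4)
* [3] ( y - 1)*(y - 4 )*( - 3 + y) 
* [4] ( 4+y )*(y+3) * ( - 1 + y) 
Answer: 1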